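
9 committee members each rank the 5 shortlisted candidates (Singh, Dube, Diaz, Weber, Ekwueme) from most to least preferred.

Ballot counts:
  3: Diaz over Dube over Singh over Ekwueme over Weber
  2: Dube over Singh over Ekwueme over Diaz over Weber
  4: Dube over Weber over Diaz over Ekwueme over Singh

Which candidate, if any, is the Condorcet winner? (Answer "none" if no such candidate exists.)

Dube

Head-to-head results (9 committee members):
Singh vs Dube: Dube wins 9–0.
Singh vs Diaz: Diaz, 7–2.
Singh vs Weber: Singh, 5–4.
Singh vs Ekwueme: Singh wins 5–4.
Dube vs Diaz: Dube, 6–3.
Dube vs Weber: Dube wins 9–0.
Dube vs Ekwueme: Dube wins 9–0.
Diaz vs Weber: Diaz, 5–4.
Diaz–Ekwueme: Diaz 7–2.
Weber vs Ekwueme: Ekwueme wins 5–4.
Only Dube has no losses; Dube is the Condorcet winner.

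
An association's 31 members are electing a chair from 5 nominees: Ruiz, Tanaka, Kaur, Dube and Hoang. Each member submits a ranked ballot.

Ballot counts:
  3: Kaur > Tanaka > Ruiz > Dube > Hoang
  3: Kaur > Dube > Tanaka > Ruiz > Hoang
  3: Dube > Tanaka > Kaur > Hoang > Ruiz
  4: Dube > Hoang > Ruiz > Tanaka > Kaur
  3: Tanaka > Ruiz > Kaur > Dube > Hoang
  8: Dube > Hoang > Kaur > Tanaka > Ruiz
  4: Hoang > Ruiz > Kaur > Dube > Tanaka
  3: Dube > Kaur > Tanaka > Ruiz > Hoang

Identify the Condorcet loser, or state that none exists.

Head-to-head results (31 voters):
Ruiz vs Tanaka: Tanaka wins 23–8.
Ruiz vs Kaur: Ruiz is ranked higher on 4+3+4 = 11 ballots, Kaur on 20. Kaur wins 20–11.
Ruiz vs Dube: 10 to 21, Dube.
Ruiz vs Hoang: Hoang wins 19–12.
Tanaka vs Kaur: Kaur wins 21–10.
Tanaka vs Dube: Tanaka preferred on 3+3 = 6 ballots; Dube wins 25–6.
Tanaka vs Hoang: Tanaka preferred on 3+3+3+3+3 = 15 ballots; Hoang wins 16–15.
Kaur vs Dube: Kaur preferred on 3+3+3+4 = 13 ballots; Dube wins 18–13.
Kaur vs Hoang: 3+3+3+3+3 = 15 for Kaur, 16 for Hoang — Hoang by 16–15.
Dube vs Hoang: 27 to 4, Dube.
Ruiz is beaten in every head-to-head and is the Condorcet loser.

Ruiz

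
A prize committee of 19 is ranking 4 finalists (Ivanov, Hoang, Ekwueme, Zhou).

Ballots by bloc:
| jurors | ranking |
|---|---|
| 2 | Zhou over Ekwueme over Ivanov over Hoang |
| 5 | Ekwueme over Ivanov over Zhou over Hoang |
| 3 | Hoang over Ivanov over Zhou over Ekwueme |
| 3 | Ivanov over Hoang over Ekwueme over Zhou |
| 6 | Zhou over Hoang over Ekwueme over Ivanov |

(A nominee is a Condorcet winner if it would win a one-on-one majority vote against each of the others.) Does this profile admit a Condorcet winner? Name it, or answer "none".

Check each pair by majority over 19 ballots:
Ivanov vs Hoang: Ivanov is ranked higher on 2+5+3 = 10 ballots, Hoang on 9. Ivanov wins 10–9.
Ivanov vs Ekwueme: Ivanov preferred on 3+3 = 6 ballots; Ekwueme wins 13–6.
Ivanov vs Zhou: 11 to 8, Ivanov.
Hoang vs Ekwueme: Hoang is ranked higher on 3+3+6 = 12 ballots, Ekwueme on 7. Hoang wins 12–7.
Hoang vs Zhou: 6 to 13, Zhou.
Ekwueme vs Zhou: 8 to 11, Zhou.
Each nominee drops at least one matchup (Ivanov loses to Ekwueme; Hoang loses to Ivanov; Ekwueme loses to Hoang; Zhou loses to Ivanov); the cycle Ivanov > Hoang > Ekwueme > Ivanov rules out a Condorcet winner.

none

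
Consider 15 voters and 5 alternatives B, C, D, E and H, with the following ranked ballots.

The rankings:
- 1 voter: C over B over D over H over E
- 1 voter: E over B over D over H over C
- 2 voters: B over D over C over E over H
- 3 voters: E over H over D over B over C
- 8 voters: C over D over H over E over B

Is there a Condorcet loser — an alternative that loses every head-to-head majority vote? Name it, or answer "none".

B

Head-to-head results (15 voters):
B vs C: B preferred on 1+2+3 = 6 ballots; C wins 9–6.
B vs D: 1+1+2 = 4 for B, 11 for D — D by 11–4.
B vs E: B preferred on 1+2 = 3 ballots; E wins 12–3.
B–H: H 11–4.
C vs D: C preferred on 1+8 = 9 ballots; C wins 9–6.
C vs E: C wins 11–4.
C vs H: 11 to 4, C.
D vs E: D wins 11–4.
D–H: D 12–3.
E vs H: H wins 9–6.
B loses to every other alternative — it is the Condorcet loser.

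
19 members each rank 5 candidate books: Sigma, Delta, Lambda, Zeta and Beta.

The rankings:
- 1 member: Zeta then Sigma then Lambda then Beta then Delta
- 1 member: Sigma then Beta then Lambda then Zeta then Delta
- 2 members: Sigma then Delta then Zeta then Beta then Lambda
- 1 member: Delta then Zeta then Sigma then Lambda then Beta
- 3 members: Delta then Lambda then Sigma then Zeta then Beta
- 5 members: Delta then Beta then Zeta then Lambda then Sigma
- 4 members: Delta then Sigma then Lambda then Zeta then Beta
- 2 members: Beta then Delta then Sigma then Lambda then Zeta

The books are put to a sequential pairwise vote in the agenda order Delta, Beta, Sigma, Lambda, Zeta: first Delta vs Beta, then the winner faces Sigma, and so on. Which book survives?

Round 1: Delta vs Beta — 15–4, Delta advances.
Round 2: Delta vs Sigma — 15–4, Delta advances.
Round 3: Delta vs Lambda — 17–2, Delta advances.
Round 4: Delta vs Zeta — 17–2, Delta advances.
Delta survives the agenda.

Delta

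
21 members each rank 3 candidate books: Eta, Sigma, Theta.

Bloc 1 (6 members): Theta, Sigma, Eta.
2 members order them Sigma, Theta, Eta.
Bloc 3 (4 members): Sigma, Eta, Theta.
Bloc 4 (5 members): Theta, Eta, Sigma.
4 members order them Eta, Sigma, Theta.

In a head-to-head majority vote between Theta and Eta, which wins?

Theta

Ballots ranking Theta above Eta: 6 + 2 + 5 = 13.
Ballots ranking Eta above Theta: 21 − 13 = 8.
Theta wins the head-to-head 13–8.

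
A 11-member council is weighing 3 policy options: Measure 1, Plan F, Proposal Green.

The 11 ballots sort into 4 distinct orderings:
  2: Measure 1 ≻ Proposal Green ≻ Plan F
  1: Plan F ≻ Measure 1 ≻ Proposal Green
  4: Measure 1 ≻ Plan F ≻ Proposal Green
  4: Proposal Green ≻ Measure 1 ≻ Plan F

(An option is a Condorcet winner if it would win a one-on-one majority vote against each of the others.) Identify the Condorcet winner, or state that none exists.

Pairwise majorities:
Measure 1 vs Plan F: Measure 1 is ranked higher on 2+4+4 = 10 ballots, Plan F on 1. Measure 1 wins 10–1.
Measure 1 vs Proposal Green: 7 to 4, Measure 1.
Plan F vs Proposal Green: 1+4 = 5 for Plan F, 6 for Proposal Green — Proposal Green by 6–5.
Measure 1 beats each of Plan F, Proposal Green — Measure 1 is the Condorcet winner.

Measure 1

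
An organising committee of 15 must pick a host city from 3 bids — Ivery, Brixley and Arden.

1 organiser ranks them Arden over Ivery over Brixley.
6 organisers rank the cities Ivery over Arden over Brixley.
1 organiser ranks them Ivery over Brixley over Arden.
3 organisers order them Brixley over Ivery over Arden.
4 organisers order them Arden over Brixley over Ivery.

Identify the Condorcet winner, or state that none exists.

Check each pair by majority over 15 ballots:
Ivery vs Brixley: Ivery preferred on 1+6+1 = 8 ballots; Ivery wins 8–7.
Ivery vs Arden: Ivery is ranked higher on 6+1+3 = 10 ballots, Arden on 5. Ivery wins 10–5.
Brixley vs Arden: Brixley preferred on 1+3 = 4 ballots; Arden wins 11–4.
Ivery beats each of Brixley, Arden — Ivery is the Condorcet winner.

Ivery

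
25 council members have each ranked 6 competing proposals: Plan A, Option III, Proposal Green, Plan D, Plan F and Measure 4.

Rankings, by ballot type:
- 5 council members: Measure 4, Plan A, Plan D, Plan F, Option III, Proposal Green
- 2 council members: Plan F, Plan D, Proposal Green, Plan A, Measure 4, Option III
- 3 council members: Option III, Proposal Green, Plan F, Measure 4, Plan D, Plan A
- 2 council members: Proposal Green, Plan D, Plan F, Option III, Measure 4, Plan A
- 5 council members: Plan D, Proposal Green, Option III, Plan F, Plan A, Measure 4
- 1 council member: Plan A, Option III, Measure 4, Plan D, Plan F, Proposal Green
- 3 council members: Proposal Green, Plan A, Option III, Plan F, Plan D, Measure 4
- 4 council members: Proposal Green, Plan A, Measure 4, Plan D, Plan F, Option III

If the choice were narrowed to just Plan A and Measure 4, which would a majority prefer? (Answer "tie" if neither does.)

Ballots ranking Plan A above Measure 4: 2 + 5 + 1 + 3 + 4 = 15.
Ballots ranking Measure 4 above Plan A: 25 − 15 = 10.
Plan A wins the head-to-head 15–10.

Plan A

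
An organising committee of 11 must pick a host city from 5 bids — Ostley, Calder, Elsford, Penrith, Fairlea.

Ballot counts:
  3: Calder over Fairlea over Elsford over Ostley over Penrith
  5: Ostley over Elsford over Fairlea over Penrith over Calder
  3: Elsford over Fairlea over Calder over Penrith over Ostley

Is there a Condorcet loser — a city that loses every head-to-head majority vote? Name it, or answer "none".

Penrith

Pairwise majorities:
Ostley vs Calder: 5 for Ostley, 6 for Calder — Calder by 6–5.
Ostley vs Elsford: Elsford, 6–5.
Ostley vs Penrith: Ostley, 8–3.
Ostley vs Fairlea: 5 for Ostley, 6 for Fairlea — Fairlea by 6–5.
Calder vs Elsford: 3 for Calder, 8 for Elsford — Elsford by 8–3.
Calder–Penrith: Calder 6–5.
Calder vs Fairlea: Fairlea wins 8–3.
Elsford vs Penrith: Elsford wins 11–0.
Elsford vs Fairlea: Elsford, 8–3.
Penrith vs Fairlea: Fairlea wins 11–0.
Penrith is beaten in every head-to-head and is the Condorcet loser.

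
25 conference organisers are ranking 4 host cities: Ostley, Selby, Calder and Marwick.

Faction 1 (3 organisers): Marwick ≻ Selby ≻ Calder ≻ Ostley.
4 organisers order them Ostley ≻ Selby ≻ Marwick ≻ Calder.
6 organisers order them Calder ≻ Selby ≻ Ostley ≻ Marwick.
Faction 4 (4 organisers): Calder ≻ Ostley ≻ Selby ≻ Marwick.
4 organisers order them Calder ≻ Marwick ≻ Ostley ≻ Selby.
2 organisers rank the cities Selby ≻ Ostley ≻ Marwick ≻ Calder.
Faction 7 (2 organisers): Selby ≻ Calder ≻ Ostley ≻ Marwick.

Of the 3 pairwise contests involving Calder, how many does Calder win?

3

Calder against each rival (25 organisers):
Calder vs Ostley: Calder is ranked higher on 3+6+4+4+2 = 19 ballots, Ostley on 6. Calder wins 19–6.
Calder–Selby: Calder 14–11.
Calder–Marwick: Calder 16–9.
Calder beats Ostley, Selby, Marwick — 3 pairwise wins.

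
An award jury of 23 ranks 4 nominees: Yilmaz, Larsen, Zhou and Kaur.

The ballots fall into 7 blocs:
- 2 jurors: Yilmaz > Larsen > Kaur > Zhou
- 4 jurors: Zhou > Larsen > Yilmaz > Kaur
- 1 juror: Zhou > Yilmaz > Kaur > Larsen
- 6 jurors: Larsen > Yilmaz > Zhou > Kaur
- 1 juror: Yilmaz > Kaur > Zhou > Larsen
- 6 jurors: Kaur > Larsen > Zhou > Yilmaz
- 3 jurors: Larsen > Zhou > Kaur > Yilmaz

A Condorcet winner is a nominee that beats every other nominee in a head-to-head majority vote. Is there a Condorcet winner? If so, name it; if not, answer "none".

Larsen

Pairwise majorities:
Yilmaz–Larsen: Larsen 19–4.
Yilmaz vs Zhou: Zhou wins 14–9.
Yilmaz vs Kaur: Yilmaz, 14–9.
Larsen–Zhou: Larsen 17–6.
Larsen vs Kaur: Larsen wins 15–8.
Zhou vs Kaur: Zhou, 14–9.
Only Larsen has no losses; Larsen is the Condorcet winner.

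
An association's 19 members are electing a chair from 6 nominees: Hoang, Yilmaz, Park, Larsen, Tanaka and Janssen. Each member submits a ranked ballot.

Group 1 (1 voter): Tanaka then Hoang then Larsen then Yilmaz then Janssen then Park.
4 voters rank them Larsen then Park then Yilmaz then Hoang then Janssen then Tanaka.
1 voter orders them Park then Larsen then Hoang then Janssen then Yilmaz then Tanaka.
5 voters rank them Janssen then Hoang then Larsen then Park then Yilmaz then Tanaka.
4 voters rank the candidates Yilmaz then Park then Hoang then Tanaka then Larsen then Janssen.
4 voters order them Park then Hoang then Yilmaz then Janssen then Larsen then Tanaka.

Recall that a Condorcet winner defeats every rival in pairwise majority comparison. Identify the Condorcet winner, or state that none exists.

Check each pair by majority over 19 ballots:
Hoang–Yilmaz: Hoang 11–8.
Hoang vs Park: Park wins 13–6.
Hoang–Larsen: Hoang 14–5.
Hoang vs Tanaka: Hoang wins 18–1.
Hoang vs Janssen: Hoang, 14–5.
Yilmaz vs Park: Park, 14–5.
Yilmaz–Larsen: Larsen 11–8.
Yilmaz vs Tanaka: Yilmaz wins 18–1.
Yilmaz vs Janssen: Yilmaz, 13–6.
Park–Larsen: Larsen 10–9.
Park–Tanaka: Park 18–1.
Park vs Janssen: Park wins 13–6.
Larsen vs Tanaka: Larsen, 14–5.
Larsen–Janssen: Larsen 10–9.
Tanaka–Janssen: Janssen 14–5.
Each candidate drops at least one matchup (Hoang loses to Park; Yilmaz loses to Hoang; Park loses to Larsen; Larsen loses to Hoang; Tanaka loses to Hoang; Janssen loses to Hoang); the cycle Hoang beats Larsen beats Park beats Hoang rules out a Condorcet winner.

none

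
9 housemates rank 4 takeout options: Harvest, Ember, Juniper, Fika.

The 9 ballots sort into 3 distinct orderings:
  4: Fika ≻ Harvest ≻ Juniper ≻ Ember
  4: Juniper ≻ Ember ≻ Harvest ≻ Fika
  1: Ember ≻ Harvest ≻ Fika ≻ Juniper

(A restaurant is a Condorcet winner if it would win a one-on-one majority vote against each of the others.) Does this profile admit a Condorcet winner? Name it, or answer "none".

Pairwise majorities:
Harvest vs Ember: 4 for Harvest, 5 for Ember — Ember by 5–4.
Harvest vs Juniper: Harvest is ranked higher on 4+1 = 5 ballots, Juniper on 4. Harvest wins 5–4.
Harvest vs Fika: Harvest preferred on 4+1 = 5 ballots; Harvest wins 5–4.
Ember vs Juniper: Ember preferred on 1 ballot; Juniper wins 8–1.
Ember vs Fika: Ember is ranked higher on 4+1 = 5 ballots, Fika on 4. Ember wins 5–4.
Juniper vs Fika: 4 to 5, Fika.
No restaurant is unbeaten: Harvest loses to Ember; Ember loses to Juniper; Juniper loses to Harvest; Fika loses to Harvest. In particular Harvest > Juniper > Ember > Harvest is a majority cycle — no Condorcet winner exists.

none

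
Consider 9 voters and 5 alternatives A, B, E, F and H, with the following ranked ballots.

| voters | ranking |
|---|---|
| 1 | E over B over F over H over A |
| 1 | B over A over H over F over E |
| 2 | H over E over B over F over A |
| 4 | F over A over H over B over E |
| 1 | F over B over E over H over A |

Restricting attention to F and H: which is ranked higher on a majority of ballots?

F

Ballots ranking F above H: 1 + 4 + 1 = 6.
Ballots ranking H above F: 9 − 6 = 3.
F wins the head-to-head 6–3.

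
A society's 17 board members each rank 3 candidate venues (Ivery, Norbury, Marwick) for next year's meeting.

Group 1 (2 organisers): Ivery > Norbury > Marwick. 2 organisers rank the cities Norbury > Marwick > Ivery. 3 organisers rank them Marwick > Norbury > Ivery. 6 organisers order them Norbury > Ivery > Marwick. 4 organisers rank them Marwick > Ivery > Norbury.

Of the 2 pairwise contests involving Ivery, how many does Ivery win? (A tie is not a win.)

Ivery against each rival (17 organisers):
Ivery vs Norbury: 2+4 = 6 for Ivery, 11 for Norbury — Norbury by 11–6.
Ivery vs Marwick: 8 to 9, Marwick.
Ivery beats no one; loses to Norbury, Marwick — 0 pairwise wins.

0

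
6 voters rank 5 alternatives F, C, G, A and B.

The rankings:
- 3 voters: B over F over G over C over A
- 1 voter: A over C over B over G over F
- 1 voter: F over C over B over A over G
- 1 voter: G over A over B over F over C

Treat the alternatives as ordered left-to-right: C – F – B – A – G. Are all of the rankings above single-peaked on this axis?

Axis positions: C=1, F=2, B=3, A=4, G=5.
Type 1: ranking walks positions 3-2-5-1-4; G is ranked above A even though A lies between G and the peak B on the axis — preferences dip and rise again. Not single-peaked.
Type 2: ranking walks positions 4-1-3-5-2; C is ranked above B even though B lies between C and the peak A on the axis — preferences dip and rise again. Not single-peaked.
Type 3 (peak F at position 2): ranking walks positions 2-1-3-4-5, expanding outward from the peak — single-peaked.
Type 4 (peak G at position 5): ranking walks positions 5-4-3-2-1, expanding outward from the peak — single-peaked.
Type 1 violates single-peakedness, so the profile is not single-peaked on this axis.

no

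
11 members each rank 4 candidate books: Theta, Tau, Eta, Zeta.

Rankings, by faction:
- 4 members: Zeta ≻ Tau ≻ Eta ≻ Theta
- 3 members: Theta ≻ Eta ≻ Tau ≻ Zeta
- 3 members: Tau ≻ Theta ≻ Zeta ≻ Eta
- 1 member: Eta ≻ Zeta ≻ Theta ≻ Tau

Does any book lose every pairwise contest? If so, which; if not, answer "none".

Eta

Head-to-head results (11 members):
Theta vs Tau: Theta preferred on 3+1 = 4 ballots; Tau wins 7–4.
Theta vs Eta: Theta, 6–5.
Theta vs Zeta: Theta, 6–5.
Tau vs Eta: Tau wins 7–4.
Tau vs Zeta: 3+3 = 6 for Tau, 5 for Zeta — Tau by 6–5.
Eta vs Zeta: Eta preferred on 3+1 = 4 ballots; Zeta wins 7–4.
Only Eta has no wins; Eta is the Condorcet loser.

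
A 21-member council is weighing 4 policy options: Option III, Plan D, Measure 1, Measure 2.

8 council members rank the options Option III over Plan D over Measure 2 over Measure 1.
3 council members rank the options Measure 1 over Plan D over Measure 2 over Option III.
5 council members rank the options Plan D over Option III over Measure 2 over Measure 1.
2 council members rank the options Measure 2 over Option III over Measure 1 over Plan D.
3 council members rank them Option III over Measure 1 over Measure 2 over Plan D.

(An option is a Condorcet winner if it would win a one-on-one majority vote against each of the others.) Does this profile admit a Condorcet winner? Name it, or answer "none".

Check each pair by majority over 21 ballots:
Option III–Plan D: Option III 13–8.
Option III vs Measure 1: Option III wins 18–3.
Option III vs Measure 2: Option III wins 16–5.
Plan D–Measure 1: Plan D 13–8.
Plan D vs Measure 2: Plan D wins 16–5.
Measure 1 vs Measure 2: Measure 2 wins 15–6.
Option III wins every pairwise contest, so Option III is the Condorcet winner.

Option III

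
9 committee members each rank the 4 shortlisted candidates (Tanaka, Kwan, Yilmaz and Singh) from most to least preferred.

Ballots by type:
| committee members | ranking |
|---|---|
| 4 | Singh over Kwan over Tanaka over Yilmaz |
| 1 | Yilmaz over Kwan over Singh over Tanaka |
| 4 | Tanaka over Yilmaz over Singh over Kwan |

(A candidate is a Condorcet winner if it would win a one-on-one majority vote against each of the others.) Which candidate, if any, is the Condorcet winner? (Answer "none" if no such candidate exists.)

Head-to-head results (9 committee members):
Tanaka vs Kwan: Tanaka preferred on 4 ballots; Kwan wins 5–4.
Tanaka vs Yilmaz: 8 to 1, Tanaka.
Tanaka vs Singh: Tanaka is ranked higher on 4 ballots, Singh on 5. Singh wins 5–4.
Kwan vs Yilmaz: Kwan preferred on 4 ballots; Yilmaz wins 5–4.
Kwan vs Singh: 1 for Kwan, 8 for Singh — Singh by 8–1.
Yilmaz vs Singh: 1+4 = 5 for Yilmaz, 4 for Singh — Yilmaz by 5–4.
Each candidate drops at least one matchup (Tanaka loses to Kwan; Kwan loses to Yilmaz; Yilmaz loses to Tanaka; Singh loses to Yilmaz); the cycle Tanaka → Yilmaz → Kwan → Tanaka rules out a Condorcet winner.

none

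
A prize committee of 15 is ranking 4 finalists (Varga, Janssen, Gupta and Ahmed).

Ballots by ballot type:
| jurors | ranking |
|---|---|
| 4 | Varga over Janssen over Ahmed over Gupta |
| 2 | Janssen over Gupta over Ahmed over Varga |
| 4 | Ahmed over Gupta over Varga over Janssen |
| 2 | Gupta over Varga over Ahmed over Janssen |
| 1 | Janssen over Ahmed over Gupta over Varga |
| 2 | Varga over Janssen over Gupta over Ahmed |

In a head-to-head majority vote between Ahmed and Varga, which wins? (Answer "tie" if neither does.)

Varga

Ballots ranking Ahmed above Varga: 2 + 4 + 1 = 7.
Ballots ranking Varga above Ahmed: 15 − 7 = 8.
Varga wins the head-to-head 8–7.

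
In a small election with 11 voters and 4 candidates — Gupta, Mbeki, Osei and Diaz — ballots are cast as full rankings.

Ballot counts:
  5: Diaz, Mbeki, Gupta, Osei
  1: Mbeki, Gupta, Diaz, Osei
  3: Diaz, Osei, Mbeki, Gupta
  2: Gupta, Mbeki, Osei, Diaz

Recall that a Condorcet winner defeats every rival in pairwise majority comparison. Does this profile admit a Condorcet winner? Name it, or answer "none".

Diaz

Check each pair by majority over 11 ballots:
Gupta–Mbeki: Mbeki 9–2.
Gupta–Osei: Gupta 8–3.
Gupta vs Diaz: Diaz, 8–3.
Mbeki vs Osei: Mbeki wins 8–3.
Mbeki–Diaz: Diaz 8–3.
Osei vs Diaz: Diaz wins 9–2.
Diaz defeats every rival head-to-head and is the Condorcet winner.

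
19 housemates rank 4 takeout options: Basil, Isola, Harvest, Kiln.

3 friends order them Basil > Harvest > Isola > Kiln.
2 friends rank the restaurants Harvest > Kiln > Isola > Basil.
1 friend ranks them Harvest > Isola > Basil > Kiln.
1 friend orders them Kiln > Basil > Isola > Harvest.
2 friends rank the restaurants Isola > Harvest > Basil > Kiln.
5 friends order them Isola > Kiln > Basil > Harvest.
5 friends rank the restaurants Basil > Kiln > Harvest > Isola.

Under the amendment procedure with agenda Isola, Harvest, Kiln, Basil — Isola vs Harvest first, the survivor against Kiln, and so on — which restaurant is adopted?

Round 1: Isola vs Harvest — 8–11, Harvest advances.
Round 2: Harvest vs Kiln — 8–11, Kiln advances.
Round 3: Kiln vs Basil — 8–11, Basil advances.
Basil survives the agenda.

Basil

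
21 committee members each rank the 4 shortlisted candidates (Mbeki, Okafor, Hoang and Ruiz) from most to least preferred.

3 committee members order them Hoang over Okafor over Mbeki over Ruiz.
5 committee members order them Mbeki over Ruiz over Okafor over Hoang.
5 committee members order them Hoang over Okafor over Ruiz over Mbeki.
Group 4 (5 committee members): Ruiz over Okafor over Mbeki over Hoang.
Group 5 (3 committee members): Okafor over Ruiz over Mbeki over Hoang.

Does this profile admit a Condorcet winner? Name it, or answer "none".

Okafor

Pairwise majorities:
Mbeki vs Okafor: Okafor wins 16–5.
Mbeki vs Hoang: Mbeki wins 13–8.
Mbeki vs Ruiz: Ruiz wins 13–8.
Okafor vs Hoang: Okafor wins 13–8.
Okafor–Ruiz: Okafor 11–10.
Hoang–Ruiz: Ruiz 13–8.
Okafor defeats every rival head-to-head and is the Condorcet winner.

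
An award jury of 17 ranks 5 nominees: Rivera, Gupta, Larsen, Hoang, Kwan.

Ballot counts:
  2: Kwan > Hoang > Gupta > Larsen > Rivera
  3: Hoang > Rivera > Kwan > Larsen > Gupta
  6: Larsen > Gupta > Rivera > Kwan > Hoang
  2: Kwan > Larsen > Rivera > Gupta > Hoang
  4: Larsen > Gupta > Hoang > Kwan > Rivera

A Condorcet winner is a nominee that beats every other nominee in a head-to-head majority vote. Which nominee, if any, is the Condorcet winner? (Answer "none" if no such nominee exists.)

Head-to-head results (17 jurors):
Rivera vs Gupta: Rivera preferred on 3+2 = 5 ballots; Gupta wins 12–5.
Rivera vs Larsen: 3 for Rivera, 14 for Larsen — Larsen by 14–3.
Rivera vs Hoang: 8 to 9, Hoang.
Rivera vs Kwan: Rivera is ranked higher on 3+6 = 9 ballots, Kwan on 8. Rivera wins 9–8.
Gupta vs Larsen: 2 for Gupta, 15 for Larsen — Larsen by 15–2.
Gupta vs Hoang: Gupta preferred on 6+2+4 = 12 ballots; Gupta wins 12–5.
Gupta vs Kwan: 10 to 7, Gupta.
Larsen vs Hoang: 6+2+4 = 12 for Larsen, 5 for Hoang — Larsen by 12–5.
Larsen vs Kwan: 6+4 = 10 for Larsen, 7 for Kwan — Larsen by 10–7.
Hoang vs Kwan: Hoang preferred on 3+4 = 7 ballots; Kwan wins 10–7.
Larsen wins every pairwise contest, so Larsen is the Condorcet winner.

Larsen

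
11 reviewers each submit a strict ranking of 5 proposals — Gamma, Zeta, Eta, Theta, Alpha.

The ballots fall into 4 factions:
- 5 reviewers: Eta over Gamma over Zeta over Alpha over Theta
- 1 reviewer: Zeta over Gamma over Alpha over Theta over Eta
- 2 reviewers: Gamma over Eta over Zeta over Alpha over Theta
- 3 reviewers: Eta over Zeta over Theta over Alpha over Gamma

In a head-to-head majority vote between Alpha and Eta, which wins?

Ballots ranking Alpha above Eta: 1.
Ballots ranking Eta above Alpha: 11 − 1 = 10.
Eta wins the head-to-head 10–1.

Eta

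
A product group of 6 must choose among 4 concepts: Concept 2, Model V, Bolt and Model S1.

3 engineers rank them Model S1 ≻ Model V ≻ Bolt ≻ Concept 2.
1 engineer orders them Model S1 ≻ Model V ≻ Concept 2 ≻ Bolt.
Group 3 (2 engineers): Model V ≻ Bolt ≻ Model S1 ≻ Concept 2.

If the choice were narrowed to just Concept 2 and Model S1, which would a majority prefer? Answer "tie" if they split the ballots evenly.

No ballot ranks Concept 2 above Model S1: 0.
Ballots ranking Model S1 above Concept 2: 6 − 0 = 6.
Model S1 wins the head-to-head 6–0.

Model S1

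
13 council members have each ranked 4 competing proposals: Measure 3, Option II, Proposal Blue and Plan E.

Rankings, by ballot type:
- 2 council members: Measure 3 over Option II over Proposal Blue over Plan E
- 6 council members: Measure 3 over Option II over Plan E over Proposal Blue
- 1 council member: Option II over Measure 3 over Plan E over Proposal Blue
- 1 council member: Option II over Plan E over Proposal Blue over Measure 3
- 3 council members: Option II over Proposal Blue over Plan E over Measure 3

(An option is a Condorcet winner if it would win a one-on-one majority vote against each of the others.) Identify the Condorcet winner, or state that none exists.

Head-to-head results (13 council members):
Measure 3 vs Option II: Measure 3 preferred on 2+6 = 8 ballots; Measure 3 wins 8–5.
Measure 3 vs Proposal Blue: Measure 3 preferred on 2+6+1 = 9 ballots; Measure 3 wins 9–4.
Measure 3 vs Plan E: Measure 3, 9–4.
Option II vs Proposal Blue: Option II, 13–0.
Option II vs Plan E: Option II wins 13–0.
Proposal Blue vs Plan E: 5 to 8, Plan E.
Measure 3 wins every pairwise contest, so Measure 3 is the Condorcet winner.

Measure 3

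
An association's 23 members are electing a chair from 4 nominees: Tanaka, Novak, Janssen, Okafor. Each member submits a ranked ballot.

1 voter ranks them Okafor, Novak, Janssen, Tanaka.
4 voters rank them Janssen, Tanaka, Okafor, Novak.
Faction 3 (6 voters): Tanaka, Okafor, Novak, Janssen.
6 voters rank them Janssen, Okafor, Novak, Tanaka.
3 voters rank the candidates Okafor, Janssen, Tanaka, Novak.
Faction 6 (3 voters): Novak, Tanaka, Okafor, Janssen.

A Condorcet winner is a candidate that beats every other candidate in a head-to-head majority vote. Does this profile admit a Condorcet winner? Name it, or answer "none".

none

Head-to-head results (23 voters):
Tanaka vs Novak: Tanaka, 13–10.
Tanaka vs Janssen: Janssen, 14–9.
Tanaka vs Okafor: Tanaka wins 13–10.
Novak vs Janssen: Janssen, 13–10.
Novak–Okafor: Okafor 20–3.
Janssen–Okafor: Okafor 13–10.
No candidate is unbeaten: Tanaka loses to Janssen; Novak loses to Tanaka; Janssen loses to Okafor; Okafor loses to Tanaka. In particular Tanaka > Okafor > Janssen > Tanaka is a majority cycle — no Condorcet winner exists.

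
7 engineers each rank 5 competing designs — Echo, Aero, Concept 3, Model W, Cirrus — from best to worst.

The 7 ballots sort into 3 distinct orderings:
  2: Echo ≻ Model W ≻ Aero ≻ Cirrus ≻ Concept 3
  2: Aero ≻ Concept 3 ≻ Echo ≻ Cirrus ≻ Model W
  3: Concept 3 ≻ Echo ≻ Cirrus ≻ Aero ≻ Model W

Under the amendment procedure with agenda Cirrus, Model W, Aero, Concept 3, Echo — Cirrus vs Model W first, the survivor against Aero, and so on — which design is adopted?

Round 1: Cirrus vs Model W — 5–2, Cirrus advances.
Round 2: Cirrus vs Aero — 3–4, Aero advances.
Round 3: Aero vs Concept 3 — 4–3, Aero advances.
Round 4: Aero vs Echo — 2–5, Echo advances.
The agenda winner is Echo.

Echo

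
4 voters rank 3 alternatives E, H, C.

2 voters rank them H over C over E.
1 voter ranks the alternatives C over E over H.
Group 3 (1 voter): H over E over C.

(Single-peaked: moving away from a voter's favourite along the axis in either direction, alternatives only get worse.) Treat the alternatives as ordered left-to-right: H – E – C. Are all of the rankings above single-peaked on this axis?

no

Axis positions: H=1, E=2, C=3.
Group 1: ranking walks positions 1-3-2; C is ranked above E even though E lies between C and the peak H on the axis — preferences dip and rise again. Not single-peaked.
Group 2 (peak C at position 3): ranking walks positions 3-2-1, expanding outward from the peak — single-peaked.
Group 3 (peak H at position 1): ranking walks positions 1-2-3, expanding outward from the peak — single-peaked.
Group 1 violates single-peakedness, so the profile is not single-peaked on this axis.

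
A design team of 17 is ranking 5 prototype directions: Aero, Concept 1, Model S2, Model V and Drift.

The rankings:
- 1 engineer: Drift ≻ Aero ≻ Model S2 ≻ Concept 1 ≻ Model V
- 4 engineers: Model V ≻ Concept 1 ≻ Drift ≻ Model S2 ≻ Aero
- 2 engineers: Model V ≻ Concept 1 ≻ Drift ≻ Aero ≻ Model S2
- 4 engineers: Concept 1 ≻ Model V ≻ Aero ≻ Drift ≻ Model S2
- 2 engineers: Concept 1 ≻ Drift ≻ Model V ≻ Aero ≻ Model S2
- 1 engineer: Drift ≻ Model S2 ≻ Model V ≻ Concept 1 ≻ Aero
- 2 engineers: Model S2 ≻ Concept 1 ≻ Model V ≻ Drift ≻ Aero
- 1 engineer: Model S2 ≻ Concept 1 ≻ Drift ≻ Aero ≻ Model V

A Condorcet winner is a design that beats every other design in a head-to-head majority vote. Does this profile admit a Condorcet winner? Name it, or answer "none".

Pairwise majorities:
Aero vs Concept 1: Concept 1, 16–1.
Aero vs Model S2: Aero, 9–8.
Aero vs Model V: Model V wins 15–2.
Aero–Drift: Drift 13–4.
Concept 1 vs Model S2: Concept 1, 12–5.
Concept 1–Model V: Concept 1 10–7.
Concept 1 vs Drift: Concept 1 wins 15–2.
Model S2 vs Model V: Model V wins 12–5.
Model S2 vs Drift: Drift, 14–3.
Model V vs Drift: Model V, 12–5.
Concept 1 defeats every rival head-to-head and is the Condorcet winner.

Concept 1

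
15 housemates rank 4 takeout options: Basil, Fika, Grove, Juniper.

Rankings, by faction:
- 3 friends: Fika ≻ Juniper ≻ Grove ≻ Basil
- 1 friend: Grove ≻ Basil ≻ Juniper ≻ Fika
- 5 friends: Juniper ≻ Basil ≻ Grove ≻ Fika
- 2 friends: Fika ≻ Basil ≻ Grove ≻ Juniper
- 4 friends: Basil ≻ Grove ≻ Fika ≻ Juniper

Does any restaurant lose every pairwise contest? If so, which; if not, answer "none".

none

Pairwise majorities:
Basil vs Fika: Basil is ranked higher on 1+5+4 = 10 ballots, Fika on 5. Basil wins 10–5.
Basil vs Grove: 11 to 4, Basil.
Basil vs Juniper: 7 to 8, Juniper.
Fika vs Grove: 5 to 10, Grove.
Fika vs Juniper: Fika, 9–6.
Grove–Juniper: Juniper 8–7.
Each restaurant has at least one pairwise win (Basil beats Fika; Fika beats Juniper; Grove beats Fika; Juniper beats Basil) — no Condorcet loser.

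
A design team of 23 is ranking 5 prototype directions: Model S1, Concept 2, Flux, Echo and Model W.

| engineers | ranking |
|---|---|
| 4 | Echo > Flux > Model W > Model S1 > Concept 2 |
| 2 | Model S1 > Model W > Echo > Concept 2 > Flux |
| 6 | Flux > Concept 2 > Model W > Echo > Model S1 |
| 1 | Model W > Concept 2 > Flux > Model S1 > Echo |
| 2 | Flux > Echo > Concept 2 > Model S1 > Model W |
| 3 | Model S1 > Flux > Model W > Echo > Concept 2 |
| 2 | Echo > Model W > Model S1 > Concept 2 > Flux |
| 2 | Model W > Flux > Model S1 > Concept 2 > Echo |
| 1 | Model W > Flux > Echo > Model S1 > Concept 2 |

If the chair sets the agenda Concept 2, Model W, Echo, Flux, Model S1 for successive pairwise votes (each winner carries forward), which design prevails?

Flux

Round 1: Concept 2 vs Model W — 8–15, Model W advances.
Round 2: Model W vs Echo — 15–8, Model W advances.
Round 3: Model W vs Flux — 8–15, Flux advances.
Round 4: Flux vs Model S1 — 16–7, Flux advances.
The agenda winner is Flux.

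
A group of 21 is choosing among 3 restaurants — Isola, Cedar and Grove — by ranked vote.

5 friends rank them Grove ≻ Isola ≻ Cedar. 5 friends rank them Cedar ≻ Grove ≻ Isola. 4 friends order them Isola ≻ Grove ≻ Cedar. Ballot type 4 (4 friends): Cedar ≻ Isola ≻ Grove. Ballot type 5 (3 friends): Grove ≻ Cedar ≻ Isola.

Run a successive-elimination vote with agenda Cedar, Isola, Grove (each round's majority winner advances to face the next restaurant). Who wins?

Grove

Round 1: Cedar vs Isola — 12–9, Cedar advances.
Round 2: Cedar vs Grove — 9–12, Grove advances.
The agenda winner is Grove.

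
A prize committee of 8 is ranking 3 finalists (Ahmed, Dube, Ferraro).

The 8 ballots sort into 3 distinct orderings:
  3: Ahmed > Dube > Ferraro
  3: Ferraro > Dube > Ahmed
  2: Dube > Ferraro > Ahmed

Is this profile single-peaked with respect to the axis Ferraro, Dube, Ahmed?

Axis positions: Ferraro=1, Dube=2, Ahmed=3.
Ballot type 1 (peak Ahmed at position 3): ranking walks positions 3-2-1, expanding outward from the peak — single-peaked.
Ballot type 2 (peak Ferraro at position 1): ranking walks positions 1-2-3, expanding outward from the peak — single-peaked.
Ballot type 3 (peak Dube at position 2): ranking walks positions 2-1-3, expanding outward from the peak — single-peaked.
Every ranking is single-peaked on this axis.

yes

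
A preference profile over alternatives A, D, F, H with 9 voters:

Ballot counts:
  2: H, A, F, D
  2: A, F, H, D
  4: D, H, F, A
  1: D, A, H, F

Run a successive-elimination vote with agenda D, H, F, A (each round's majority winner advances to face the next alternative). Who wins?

Round 1: D vs H — 5–4, D advances.
Round 2: D vs F — 5–4, D advances.
Round 3: D vs A — 5–4, D advances.
The agenda winner is D.

D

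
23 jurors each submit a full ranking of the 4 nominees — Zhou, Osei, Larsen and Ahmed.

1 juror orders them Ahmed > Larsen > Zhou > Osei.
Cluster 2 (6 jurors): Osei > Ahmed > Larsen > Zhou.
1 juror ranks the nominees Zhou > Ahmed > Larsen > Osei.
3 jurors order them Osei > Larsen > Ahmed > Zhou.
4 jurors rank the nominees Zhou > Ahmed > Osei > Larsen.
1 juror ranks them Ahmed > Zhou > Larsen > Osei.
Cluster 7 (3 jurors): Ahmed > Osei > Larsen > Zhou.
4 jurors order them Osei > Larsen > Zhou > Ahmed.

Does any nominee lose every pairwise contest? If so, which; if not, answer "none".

Zhou

Head-to-head results (23 jurors):
Zhou vs Osei: Osei wins 16–7.
Zhou vs Larsen: Larsen wins 17–6.
Zhou vs Ahmed: Zhou is ranked higher on 1+4+4 = 9 ballots, Ahmed on 14. Ahmed wins 14–9.
Osei vs Larsen: Osei wins 20–3.
Osei vs Ahmed: 6+3+4 = 13 for Osei, 10 for Ahmed — Osei by 13–10.
Larsen vs Ahmed: 3+4 = 7 for Larsen, 16 for Ahmed — Ahmed by 16–7.
Only Zhou has no wins; Zhou is the Condorcet loser.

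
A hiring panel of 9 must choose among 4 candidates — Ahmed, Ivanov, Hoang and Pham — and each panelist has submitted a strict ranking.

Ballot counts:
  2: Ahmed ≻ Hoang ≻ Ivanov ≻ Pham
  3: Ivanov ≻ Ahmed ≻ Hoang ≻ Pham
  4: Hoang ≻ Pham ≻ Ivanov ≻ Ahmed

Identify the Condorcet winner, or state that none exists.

Head-to-head results (9 committee members):
Ahmed vs Ivanov: 2 for Ahmed, 7 for Ivanov — Ivanov by 7–2.
Ahmed vs Hoang: Ahmed wins 5–4.
Ahmed vs Pham: Ahmed, 5–4.
Ivanov vs Hoang: Hoang, 6–3.
Ivanov–Pham: Ivanov 5–4.
Hoang vs Pham: Hoang wins 9–0.
Each candidate drops at least one matchup (Ahmed loses to Ivanov; Ivanov loses to Hoang; Hoang loses to Ahmed; Pham loses to Ahmed); the cycle Ahmed beats Hoang beats Ivanov beats Ahmed rules out a Condorcet winner.

none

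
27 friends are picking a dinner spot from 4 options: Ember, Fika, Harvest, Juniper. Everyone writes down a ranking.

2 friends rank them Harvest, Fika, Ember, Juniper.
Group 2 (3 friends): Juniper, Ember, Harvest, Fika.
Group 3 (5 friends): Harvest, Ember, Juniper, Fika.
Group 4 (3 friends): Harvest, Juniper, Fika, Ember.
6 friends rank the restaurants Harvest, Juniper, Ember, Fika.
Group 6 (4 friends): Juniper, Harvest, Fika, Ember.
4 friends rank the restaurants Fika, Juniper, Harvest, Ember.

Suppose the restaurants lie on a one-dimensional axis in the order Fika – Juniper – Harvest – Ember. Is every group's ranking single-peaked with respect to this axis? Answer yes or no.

no

Axis positions: Fika=1, Juniper=2, Harvest=3, Ember=4.
Group 1: ranking walks positions 3-1-4-2; Fika is ranked above Juniper even though Juniper lies between Fika and the peak Harvest on the axis — preferences dip and rise again. Not single-peaked.
Group 2: ranking walks positions 2-4-3-1; Ember is ranked above Harvest even though Harvest lies between Ember and the peak Juniper on the axis — preferences dip and rise again. Not single-peaked.
Group 3 (peak Harvest at position 3): ranking walks positions 3-4-2-1, expanding outward from the peak — single-peaked.
Group 4 (peak Harvest at position 3): ranking walks positions 3-2-1-4, expanding outward from the peak — single-peaked.
Group 5 (peak Harvest at position 3): ranking walks positions 3-2-4-1, expanding outward from the peak — single-peaked.
Group 6 (peak Juniper at position 2): ranking walks positions 2-3-1-4, expanding outward from the peak — single-peaked.
Group 7 (peak Fika at position 1): ranking walks positions 1-2-3-4, expanding outward from the peak — single-peaked.
Group 1 violates single-peakedness, so the profile is not single-peaked on this axis.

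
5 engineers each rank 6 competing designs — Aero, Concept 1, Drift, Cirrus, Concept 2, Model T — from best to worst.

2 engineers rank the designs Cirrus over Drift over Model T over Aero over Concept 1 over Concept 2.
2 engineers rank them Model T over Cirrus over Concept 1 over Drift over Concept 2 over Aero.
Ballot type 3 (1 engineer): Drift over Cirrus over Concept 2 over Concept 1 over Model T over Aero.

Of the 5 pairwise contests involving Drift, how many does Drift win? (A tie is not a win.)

4

Drift against each rival (5 engineers):
Drift vs Aero: Drift wins 5–0.
Drift vs Concept 1: 3 to 2, Drift.
Drift vs Cirrus: Drift is ranked higher on 1 ballot, Cirrus on 4. Cirrus wins 4–1.
Drift vs Concept 2: 5 to 0, Drift.
Drift vs Model T: Drift preferred on 2+1 = 3 ballots; Drift wins 3–2.
Drift beats Aero, Concept 1, Concept 2, Model T; loses to Cirrus — 4 pairwise wins.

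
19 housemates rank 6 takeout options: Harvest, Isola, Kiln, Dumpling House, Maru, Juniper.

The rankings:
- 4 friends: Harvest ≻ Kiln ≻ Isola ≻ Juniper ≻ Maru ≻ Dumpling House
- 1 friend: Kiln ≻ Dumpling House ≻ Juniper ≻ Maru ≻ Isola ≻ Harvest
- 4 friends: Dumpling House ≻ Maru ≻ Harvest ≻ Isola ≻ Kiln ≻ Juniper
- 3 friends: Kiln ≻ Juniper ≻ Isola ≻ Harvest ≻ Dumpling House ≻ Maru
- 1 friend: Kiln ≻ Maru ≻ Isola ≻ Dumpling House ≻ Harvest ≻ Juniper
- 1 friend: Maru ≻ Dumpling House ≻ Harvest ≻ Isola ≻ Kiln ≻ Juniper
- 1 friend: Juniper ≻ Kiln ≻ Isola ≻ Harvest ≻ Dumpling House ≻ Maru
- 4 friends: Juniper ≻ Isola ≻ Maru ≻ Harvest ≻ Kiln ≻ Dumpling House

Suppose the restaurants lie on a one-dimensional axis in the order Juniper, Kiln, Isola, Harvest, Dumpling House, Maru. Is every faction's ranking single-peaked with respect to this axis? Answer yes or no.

no

Axis positions: Juniper=1, Kiln=2, Isola=3, Harvest=4, Dumpling House=5, Maru=6.
Faction 1: ranking walks positions 4-2-3-1-6-5; Kiln is ranked above Isola even though Isola lies between Kiln and the peak Harvest on the axis — preferences dip and rise again. Not single-peaked.
Faction 2: ranking walks positions 2-5-1-6-3-4; Dumpling House is ranked above Isola even though Isola lies between Dumpling House and the peak Kiln on the axis — preferences dip and rise again. Not single-peaked.
Faction 3 (peak Dumpling House at position 5): ranking walks positions 5-6-4-3-2-1, expanding outward from the peak — single-peaked.
Faction 4 (peak Kiln at position 2): ranking walks positions 2-1-3-4-5-6, expanding outward from the peak — single-peaked.
Faction 5: ranking walks positions 2-6-3-5-4-1; Maru is ranked above Isola even though Isola lies between Maru and the peak Kiln on the axis — preferences dip and rise again. Not single-peaked.
Faction 6 (peak Maru at position 6): ranking walks positions 6-5-4-3-2-1, expanding outward from the peak — single-peaked.
Faction 7 (peak Juniper at position 1): ranking walks positions 1-2-3-4-5-6, expanding outward from the peak — single-peaked.
Faction 8: ranking walks positions 1-3-6-4-2-5; Isola is ranked above Kiln even though Kiln lies between Isola and the peak Juniper on the axis — preferences dip and rise again. Not single-peaked.
Faction 1 violates single-peakedness, so the profile is not single-peaked on this axis.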